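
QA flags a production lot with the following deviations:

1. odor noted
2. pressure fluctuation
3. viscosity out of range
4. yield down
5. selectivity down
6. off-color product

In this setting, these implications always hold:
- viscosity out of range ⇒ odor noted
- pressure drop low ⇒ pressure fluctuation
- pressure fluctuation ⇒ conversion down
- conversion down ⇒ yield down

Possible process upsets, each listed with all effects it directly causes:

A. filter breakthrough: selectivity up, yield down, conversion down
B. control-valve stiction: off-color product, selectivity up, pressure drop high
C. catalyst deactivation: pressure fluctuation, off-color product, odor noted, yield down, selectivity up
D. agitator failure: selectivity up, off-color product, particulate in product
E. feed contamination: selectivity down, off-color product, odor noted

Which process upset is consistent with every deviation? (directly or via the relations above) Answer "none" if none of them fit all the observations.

For each candidate, compare predicted effects to what was observed:
(A) filter breakthrough — fails on odor noted, pressure fluctuation, viscosity out of range, selectivity down, off-color product (predicts selectivity up, not selectivity down)
(B) control-valve stiction — fails on odor noted, pressure fluctuation, viscosity out of range, yield down, selectivity down (predicts selectivity up, not selectivity down)
(C) catalyst deactivation — fails on viscosity out of range, selectivity down (predicts selectivity up, not selectivity down)
(D) agitator failure — odor noted -; pressure fluctuation -; viscosity out of range -; yield down -; selectivity down -; off-color product +
(E) feed contamination — does not account for pressure fluctuation, viscosity out of range, yield down
No candidate is consistent with all observations.

none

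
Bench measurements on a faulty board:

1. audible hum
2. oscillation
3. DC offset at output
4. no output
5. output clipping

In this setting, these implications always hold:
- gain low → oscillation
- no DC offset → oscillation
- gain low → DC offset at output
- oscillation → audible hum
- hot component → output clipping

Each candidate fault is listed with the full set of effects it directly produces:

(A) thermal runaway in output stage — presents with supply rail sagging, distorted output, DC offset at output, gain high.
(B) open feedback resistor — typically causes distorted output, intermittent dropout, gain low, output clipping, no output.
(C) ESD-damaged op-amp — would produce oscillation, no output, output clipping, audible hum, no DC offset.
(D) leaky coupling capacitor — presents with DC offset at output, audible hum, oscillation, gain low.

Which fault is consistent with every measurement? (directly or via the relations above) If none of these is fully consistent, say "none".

For each candidate, compare predicted effects to what was observed:
(A) thermal runaway in output stage — does not account for audible hum, oscillation, no output, output clipping
(B) open feedback resistor — audible hum yes (by gain low → oscillation → audible hum); oscillation yes (by gain low → oscillation); DC offset at output yes (by gain low → DC offset at output); no output yes; output clipping yes
(C) ESD-damaged op-amp — fails on DC offset at output (predicts no DC offset, not DC offset at output)
(D) leaky coupling capacitor — does not account for no output, output clipping
Only (B) is consistent with every observation.

B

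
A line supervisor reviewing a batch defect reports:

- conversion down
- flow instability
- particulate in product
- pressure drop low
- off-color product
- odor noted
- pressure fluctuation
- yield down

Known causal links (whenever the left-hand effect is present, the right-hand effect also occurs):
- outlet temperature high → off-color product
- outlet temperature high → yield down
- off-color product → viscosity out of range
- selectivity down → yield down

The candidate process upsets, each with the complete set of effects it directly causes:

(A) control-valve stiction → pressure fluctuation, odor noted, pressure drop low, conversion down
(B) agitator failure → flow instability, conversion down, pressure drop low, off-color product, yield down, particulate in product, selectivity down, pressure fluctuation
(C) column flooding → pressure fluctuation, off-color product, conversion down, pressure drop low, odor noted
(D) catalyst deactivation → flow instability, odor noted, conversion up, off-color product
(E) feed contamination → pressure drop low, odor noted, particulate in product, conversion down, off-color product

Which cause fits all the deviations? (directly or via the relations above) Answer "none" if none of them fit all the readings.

Checking each candidate against the observations:
(A) control-valve stiction — does not account for flow instability, particulate in product, off-color product, yield down
(B) agitator failure — conversion down match; flow instability match; particulate in product match; pressure drop low match; off-color product match; odor noted miss; pressure fluctuation match; yield down match
(C) column flooding — does not account for flow instability, particulate in product, yield down
(D) catalyst deactivation — conversion down miss; flow instability match; particulate in product miss; pressure drop low miss; off-color product match; odor noted match; pressure fluctuation miss; yield down miss
(E) feed contamination — does not account for flow instability, pressure fluctuation, yield down
No candidate is consistent with all observations.

none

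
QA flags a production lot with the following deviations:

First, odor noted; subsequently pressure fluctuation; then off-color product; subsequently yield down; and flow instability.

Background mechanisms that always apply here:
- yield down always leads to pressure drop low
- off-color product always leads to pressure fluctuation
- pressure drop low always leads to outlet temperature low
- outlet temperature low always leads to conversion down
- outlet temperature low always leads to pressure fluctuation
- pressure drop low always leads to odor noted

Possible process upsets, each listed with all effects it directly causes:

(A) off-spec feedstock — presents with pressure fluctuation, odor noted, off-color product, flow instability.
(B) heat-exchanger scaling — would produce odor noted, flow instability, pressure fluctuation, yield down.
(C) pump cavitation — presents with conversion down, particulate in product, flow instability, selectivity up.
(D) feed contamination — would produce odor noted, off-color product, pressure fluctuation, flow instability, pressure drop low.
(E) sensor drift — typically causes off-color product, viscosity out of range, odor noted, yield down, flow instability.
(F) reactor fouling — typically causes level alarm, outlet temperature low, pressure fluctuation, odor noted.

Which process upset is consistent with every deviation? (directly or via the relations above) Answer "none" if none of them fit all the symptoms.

Per-candidate check:
(A) off-spec feedstock — odor noted ✓; pressure fluctuation ✓; off-color product ✓; yield down ✗; flow instability ✓
(B) heat-exchanger scaling — does not account for off-color product
(C) pump cavitation — does not account for odor noted, pressure fluctuation, off-color product, yield down
(D) feed contamination — does not account for yield down
(E) sensor drift — odor noted ✓; pressure fluctuation ✓ (via off-color product → pressure fluctuation); off-color product ✓; yield down ✓; flow instability ✓
(F) reactor fouling — does not account for off-color product, yield down, flow instability
(E) alone accounts for all the evidence.

E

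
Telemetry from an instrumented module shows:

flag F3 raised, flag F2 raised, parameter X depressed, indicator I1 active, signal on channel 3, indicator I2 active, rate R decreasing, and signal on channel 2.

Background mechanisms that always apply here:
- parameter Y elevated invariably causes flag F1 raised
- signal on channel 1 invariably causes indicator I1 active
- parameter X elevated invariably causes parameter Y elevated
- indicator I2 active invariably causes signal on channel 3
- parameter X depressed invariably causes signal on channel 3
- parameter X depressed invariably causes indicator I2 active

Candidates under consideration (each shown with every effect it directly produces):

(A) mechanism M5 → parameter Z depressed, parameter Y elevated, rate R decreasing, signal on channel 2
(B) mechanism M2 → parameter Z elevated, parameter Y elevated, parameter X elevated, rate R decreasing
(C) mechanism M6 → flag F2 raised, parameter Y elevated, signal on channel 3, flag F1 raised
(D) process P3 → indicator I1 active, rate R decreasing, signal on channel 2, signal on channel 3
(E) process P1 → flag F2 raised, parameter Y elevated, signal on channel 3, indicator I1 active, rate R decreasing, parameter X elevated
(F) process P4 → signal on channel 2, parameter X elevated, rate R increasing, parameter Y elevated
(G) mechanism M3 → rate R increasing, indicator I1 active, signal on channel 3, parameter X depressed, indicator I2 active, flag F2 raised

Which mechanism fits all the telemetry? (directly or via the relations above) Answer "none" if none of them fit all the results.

none

For each candidate, compare predicted effects to what was observed:
(A) mechanism M5 — does not account for flag F3 raised, flag F2 raised, parameter X depressed, indicator I1 active, signal on channel 3, indicator I2 active
(B) mechanism M2 — fails on flag F3 raised, flag F2 raised, parameter X depressed, indicator I1 active, signal on channel 3, indicator I2 active, signal on channel 2 (predicts parameter X elevated, not parameter X depressed)
(C) mechanism M6 — flag F3 raised miss; flag F2 raised match; parameter X depressed miss; indicator I1 active miss; signal on channel 3 match; indicator I2 active miss; rate R decreasing miss; signal on channel 2 miss
(D) process P3 — does not account for flag F3 raised, flag F2 raised, parameter X depressed, indicator I2 active
(E) process P1 — flag F3 raised miss; flag F2 raised match; parameter X depressed miss; indicator I1 active match; signal on channel 3 match; indicator I2 active miss; rate R decreasing match; signal on channel 2 miss
(F) process P4 — flag F3 raised miss; flag F2 raised miss; parameter X depressed miss; indicator I1 active miss; signal on channel 3 miss; indicator I2 active miss; rate R decreasing miss; signal on channel 2 match
(G) mechanism M3 — flag F3 raised miss; flag F2 raised match; parameter X depressed match; indicator I1 active match; signal on channel 3 match; indicator I2 active match; rate R decreasing miss; signal on channel 2 miss
Every candidate fails on at least one observation.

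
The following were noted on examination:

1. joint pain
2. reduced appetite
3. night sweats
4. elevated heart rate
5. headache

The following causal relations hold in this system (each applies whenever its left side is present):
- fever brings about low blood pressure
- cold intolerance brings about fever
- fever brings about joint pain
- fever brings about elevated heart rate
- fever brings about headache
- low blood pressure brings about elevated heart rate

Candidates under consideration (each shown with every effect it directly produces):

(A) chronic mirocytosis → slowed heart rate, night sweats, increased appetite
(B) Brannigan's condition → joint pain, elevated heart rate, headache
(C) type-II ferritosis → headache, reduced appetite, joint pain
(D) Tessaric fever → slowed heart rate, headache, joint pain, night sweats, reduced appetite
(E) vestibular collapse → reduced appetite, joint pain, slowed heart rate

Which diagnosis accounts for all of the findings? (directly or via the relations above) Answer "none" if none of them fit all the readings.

none

Testing each hypothesis:
(A) chronic mirocytosis — fails on joint pain, reduced appetite, elevated heart rate, headache (predicts increased appetite, not reduced appetite; predicts slowed heart rate, not elevated heart rate)
(B) Brannigan's condition — does not account for reduced appetite, night sweats
(C) type-II ferritosis — joint pain ✓; reduced appetite ✓; night sweats ✗; elevated heart rate ✗; headache ✓
(D) Tessaric fever — fails on elevated heart rate (predicts slowed heart rate, not elevated heart rate)
(E) vestibular collapse — joint pain ✓; reduced appetite ✓; night sweats ✗; elevated heart rate ✗; headache ✗
No candidate is consistent with all observations.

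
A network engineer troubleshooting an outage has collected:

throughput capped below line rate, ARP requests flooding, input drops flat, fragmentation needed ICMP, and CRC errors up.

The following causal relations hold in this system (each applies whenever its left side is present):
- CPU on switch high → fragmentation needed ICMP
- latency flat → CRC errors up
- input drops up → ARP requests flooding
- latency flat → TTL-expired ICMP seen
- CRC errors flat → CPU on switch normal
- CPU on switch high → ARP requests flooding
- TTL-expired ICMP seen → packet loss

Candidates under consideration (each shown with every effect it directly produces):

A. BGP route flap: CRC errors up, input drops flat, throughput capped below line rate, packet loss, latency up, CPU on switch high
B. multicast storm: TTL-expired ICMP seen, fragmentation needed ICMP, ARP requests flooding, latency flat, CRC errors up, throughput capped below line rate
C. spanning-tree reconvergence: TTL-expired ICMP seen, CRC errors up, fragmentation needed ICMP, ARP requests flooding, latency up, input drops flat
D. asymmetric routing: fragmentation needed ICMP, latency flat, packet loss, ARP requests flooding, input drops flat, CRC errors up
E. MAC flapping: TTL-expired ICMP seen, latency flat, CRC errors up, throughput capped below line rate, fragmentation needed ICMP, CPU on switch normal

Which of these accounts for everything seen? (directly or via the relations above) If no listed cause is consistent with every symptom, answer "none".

Per-candidate check:
(A) BGP route flap — throughput capped below line rate yes; ARP requests flooding yes (through CPU on switch high → ARP requests flooding); input drops flat yes; fragmentation needed ICMP yes (through CPU on switch high → fragmentation needed ICMP); CRC errors up yes
(B) multicast storm — throughput capped below line rate yes; ARP requests flooding yes; input drops flat NO; fragmentation needed ICMP yes; CRC errors up yes
(C) spanning-tree reconvergence — throughput capped below line rate NO; ARP requests flooding yes; input drops flat yes; fragmentation needed ICMP yes; CRC errors up yes
(D) asymmetric routing — throughput capped below line rate NO; ARP requests flooding yes; input drops flat yes; fragmentation needed ICMP yes; CRC errors up yes
(E) MAC flapping — throughput capped below line rate yes; ARP requests flooding NO; input drops flat NO; fragmentation needed ICMP yes; CRC errors up yes
Only (A) is consistent with every observation.

A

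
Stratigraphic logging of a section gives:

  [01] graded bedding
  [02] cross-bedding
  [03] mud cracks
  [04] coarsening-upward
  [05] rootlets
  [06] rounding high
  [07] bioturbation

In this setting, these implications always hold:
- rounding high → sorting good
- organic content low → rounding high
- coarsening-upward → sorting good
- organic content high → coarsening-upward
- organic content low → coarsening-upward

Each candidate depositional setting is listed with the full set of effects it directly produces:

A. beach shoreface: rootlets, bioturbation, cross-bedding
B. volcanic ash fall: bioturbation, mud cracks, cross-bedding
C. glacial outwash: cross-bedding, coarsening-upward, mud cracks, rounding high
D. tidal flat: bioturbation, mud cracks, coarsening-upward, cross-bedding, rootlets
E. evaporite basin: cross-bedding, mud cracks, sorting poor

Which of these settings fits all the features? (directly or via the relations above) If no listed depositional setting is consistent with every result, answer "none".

none

Testing each hypothesis:
(A) beach shoreface — does not account for graded bedding, mud cracks, coarsening-upward, rounding high
(B) volcanic ash fall — does not account for graded bedding, coarsening-upward, rootlets, rounding high
(C) glacial outwash — does not account for graded bedding, rootlets, bioturbation
(D) tidal flat — does not account for graded bedding, rounding high
(E) evaporite basin — graded bedding ✗; cross-bedding ✓; mud cracks ✓; coarsening-upward ✗; rootlets ✗; rounding high ✗; bioturbation ✗
None of the listed candidates fits everything.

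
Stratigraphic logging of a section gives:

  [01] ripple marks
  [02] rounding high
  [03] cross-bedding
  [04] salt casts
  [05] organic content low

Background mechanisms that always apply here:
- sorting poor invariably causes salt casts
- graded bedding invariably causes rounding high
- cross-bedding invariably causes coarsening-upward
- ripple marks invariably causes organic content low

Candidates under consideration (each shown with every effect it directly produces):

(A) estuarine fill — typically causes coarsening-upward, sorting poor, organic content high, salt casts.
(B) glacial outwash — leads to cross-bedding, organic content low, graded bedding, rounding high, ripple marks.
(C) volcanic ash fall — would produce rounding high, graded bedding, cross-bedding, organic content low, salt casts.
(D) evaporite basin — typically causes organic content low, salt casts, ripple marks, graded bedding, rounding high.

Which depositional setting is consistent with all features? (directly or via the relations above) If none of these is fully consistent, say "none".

Testing each hypothesis:
(A) estuarine fill — fails on ripple marks, rounding high, cross-bedding, organic content low (predicts organic content high, not organic content low)
(B) glacial outwash — ripple marks match; rounding high match; cross-bedding match; salt casts miss; organic content low match
(C) volcanic ash fall — ripple marks miss; rounding high match; cross-bedding match; salt casts match; organic content low match
(D) evaporite basin — does not account for cross-bedding
Every candidate fails on at least one observation.

none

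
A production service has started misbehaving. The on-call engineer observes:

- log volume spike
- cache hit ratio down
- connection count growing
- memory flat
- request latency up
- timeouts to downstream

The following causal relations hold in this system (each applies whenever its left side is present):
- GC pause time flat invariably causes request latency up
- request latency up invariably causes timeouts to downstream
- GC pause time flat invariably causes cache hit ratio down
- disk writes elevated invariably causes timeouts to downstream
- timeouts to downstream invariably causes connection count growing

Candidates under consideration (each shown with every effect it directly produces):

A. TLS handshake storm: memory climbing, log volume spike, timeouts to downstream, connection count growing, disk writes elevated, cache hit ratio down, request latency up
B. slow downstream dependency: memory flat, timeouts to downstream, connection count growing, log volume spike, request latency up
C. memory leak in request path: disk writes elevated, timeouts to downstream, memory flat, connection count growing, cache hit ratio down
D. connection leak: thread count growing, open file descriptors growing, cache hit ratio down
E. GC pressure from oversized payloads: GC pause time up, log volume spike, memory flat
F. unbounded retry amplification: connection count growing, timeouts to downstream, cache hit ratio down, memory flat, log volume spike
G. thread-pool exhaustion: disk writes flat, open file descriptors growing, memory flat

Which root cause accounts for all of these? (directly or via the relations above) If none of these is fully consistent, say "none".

none

Per-candidate check:
(A) TLS handshake storm — fails on memory flat (predicts memory climbing, not memory flat)
(B) slow downstream dependency — log volume spike +; cache hit ratio down -; connection count growing +; memory flat +; request latency up +; timeouts to downstream +
(C) memory leak in request path — does not account for log volume spike, request latency up
(D) connection leak — does not account for log volume spike, connection count growing, memory flat, request latency up, timeouts to downstream
(E) GC pressure from oversized payloads — log volume spike +; cache hit ratio down -; connection count growing -; memory flat +; request latency up -; timeouts to downstream -
(F) unbounded retry amplification — does not account for request latency up
(G) thread-pool exhaustion — does not account for log volume spike, cache hit ratio down, connection count growing, request latency up, timeouts to downstream
None of the listed candidates fits everything.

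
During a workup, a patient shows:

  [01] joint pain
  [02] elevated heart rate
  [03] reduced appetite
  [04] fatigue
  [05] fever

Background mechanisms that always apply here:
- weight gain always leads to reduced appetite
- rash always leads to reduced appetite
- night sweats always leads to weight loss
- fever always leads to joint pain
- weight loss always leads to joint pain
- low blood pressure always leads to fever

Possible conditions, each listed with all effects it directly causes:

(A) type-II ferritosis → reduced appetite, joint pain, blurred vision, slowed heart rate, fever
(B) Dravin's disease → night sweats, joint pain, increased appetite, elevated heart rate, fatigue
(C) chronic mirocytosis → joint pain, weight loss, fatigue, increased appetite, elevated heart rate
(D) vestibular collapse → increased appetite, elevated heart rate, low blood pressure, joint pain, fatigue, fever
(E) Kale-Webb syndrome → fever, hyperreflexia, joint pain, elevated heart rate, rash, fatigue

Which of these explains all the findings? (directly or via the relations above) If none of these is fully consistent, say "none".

Testing each hypothesis:
(A) type-II ferritosis — joint pain match; elevated heart rate miss; reduced appetite match; fatigue miss; fever match
(B) Dravin's disease — fails on reduced appetite, fever (predicts increased appetite, not reduced appetite)
(C) chronic mirocytosis — fails on reduced appetite, fever (predicts increased appetite, not reduced appetite)
(D) vestibular collapse — fails on reduced appetite (predicts increased appetite, not reduced appetite)
(E) Kale-Webb syndrome — accounts for every observation (reduced appetite via rash → reduced appetite)
Only (E) is consistent with every observation.

E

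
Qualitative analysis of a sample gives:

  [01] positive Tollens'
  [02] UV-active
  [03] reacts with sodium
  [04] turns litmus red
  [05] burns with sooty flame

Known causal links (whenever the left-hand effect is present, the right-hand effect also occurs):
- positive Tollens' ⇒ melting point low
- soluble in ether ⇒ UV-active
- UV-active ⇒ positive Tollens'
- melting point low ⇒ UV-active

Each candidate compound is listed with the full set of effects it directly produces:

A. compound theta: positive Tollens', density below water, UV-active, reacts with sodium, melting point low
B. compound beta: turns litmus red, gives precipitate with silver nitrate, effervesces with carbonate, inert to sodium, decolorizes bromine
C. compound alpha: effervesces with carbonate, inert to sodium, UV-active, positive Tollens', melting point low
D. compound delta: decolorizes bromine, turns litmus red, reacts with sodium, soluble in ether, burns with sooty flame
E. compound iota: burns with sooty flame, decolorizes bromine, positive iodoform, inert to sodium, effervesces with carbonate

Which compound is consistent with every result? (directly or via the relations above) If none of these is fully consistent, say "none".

Per-candidate check:
(A) compound theta — positive Tollens' ✓; UV-active ✓; reacts with sodium ✓; turns litmus red ✗; burns with sooty flame ✗
(B) compound beta — positive Tollens' ✗; UV-active ✗; reacts with sodium ✗; turns litmus red ✓; burns with sooty flame ✗
(C) compound alpha — fails on reacts with sodium, turns litmus red, burns with sooty flame (predicts inert to sodium, not reacts with sodium)
(D) compound delta — positive Tollens' ✓ (via soluble in ether → UV-active → positive Tollens'); UV-active ✓ (via soluble in ether → UV-active); reacts with sodium ✓; turns litmus red ✓; burns with sooty flame ✓
(E) compound iota — positive Tollens' ✗; UV-active ✗; reacts with sodium ✗; turns litmus red ✗; burns with sooty flame ✓
(D) is the only candidate with no mismatches.

D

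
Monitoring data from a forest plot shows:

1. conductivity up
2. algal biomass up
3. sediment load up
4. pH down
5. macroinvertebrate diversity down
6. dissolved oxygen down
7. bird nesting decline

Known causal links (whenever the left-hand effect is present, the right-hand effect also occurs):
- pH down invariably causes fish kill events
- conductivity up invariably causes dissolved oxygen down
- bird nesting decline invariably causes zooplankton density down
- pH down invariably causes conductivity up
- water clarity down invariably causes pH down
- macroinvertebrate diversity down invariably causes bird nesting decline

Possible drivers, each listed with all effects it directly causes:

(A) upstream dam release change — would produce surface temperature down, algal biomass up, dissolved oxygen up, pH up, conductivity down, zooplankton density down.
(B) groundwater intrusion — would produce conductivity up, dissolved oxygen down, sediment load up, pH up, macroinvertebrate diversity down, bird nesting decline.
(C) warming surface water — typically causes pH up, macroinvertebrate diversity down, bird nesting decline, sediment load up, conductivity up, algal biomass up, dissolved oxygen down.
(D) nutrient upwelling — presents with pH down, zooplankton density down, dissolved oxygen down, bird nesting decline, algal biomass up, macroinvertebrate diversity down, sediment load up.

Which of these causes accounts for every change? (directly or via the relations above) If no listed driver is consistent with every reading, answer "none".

D

Per-candidate check:
(A) upstream dam release change — fails on conductivity up, sediment load up, pH down, macroinvertebrate diversity down, dissolved oxygen down, bird nesting decline (predicts conductivity down, not conductivity up; predicts pH up, not pH down; predicts dissolved oxygen up, not dissolved oxygen down)
(B) groundwater intrusion — conductivity up match; algal biomass up miss; sediment load up match; pH down miss; macroinvertebrate diversity down match; dissolved oxygen down match; bird nesting decline match
(C) warming surface water — fails on pH down (predicts pH up, not pH down)
(D) nutrient upwelling — conductivity up match (via pH down → conductivity up); algal biomass up match; sediment load up match; pH down match; macroinvertebrate diversity down match; dissolved oxygen down match; bird nesting decline match
(D) is the only candidate with no mismatches.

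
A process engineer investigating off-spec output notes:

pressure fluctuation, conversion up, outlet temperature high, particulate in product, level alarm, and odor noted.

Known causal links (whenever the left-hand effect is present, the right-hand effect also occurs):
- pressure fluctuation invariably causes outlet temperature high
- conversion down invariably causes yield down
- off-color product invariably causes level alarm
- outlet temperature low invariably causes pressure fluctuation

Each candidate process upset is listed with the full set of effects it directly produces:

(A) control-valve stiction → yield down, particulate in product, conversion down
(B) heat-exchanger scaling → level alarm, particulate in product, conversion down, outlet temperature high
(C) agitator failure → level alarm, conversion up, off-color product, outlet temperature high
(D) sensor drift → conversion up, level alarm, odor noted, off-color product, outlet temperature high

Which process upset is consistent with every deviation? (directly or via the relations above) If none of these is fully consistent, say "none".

none

Checking each candidate against the observations:
(A) control-valve stiction — pressure fluctuation -; conversion up -; outlet temperature high -; particulate in product +; level alarm -; odor noted -
(B) heat-exchanger scaling — pressure fluctuation -; conversion up -; outlet temperature high +; particulate in product +; level alarm +; odor noted -
(C) agitator failure — does not account for pressure fluctuation, particulate in product, odor noted
(D) sensor drift — pressure fluctuation -; conversion up +; outlet temperature high +; particulate in product -; level alarm +; odor noted +
No candidate is consistent with all observations.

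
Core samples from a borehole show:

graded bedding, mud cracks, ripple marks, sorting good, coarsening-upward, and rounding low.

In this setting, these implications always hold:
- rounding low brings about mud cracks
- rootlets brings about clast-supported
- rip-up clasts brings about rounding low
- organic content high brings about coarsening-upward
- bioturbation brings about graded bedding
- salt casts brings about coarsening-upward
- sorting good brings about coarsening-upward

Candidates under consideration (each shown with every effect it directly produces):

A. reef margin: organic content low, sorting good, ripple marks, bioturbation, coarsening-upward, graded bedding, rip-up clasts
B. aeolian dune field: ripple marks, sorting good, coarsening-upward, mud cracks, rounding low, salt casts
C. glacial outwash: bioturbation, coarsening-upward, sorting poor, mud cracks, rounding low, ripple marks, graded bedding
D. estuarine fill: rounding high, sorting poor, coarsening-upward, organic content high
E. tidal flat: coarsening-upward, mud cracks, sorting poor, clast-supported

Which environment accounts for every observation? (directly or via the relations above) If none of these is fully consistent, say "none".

Per-candidate check:
(A) reef margin — graded bedding ✓; mud cracks ✓ (via rip-up clasts → rounding low → mud cracks); ripple marks ✓; sorting good ✓; coarsening-upward ✓; rounding low ✓ (via rip-up clasts → rounding low)
(B) aeolian dune field — does not account for graded bedding
(C) glacial outwash — graded bedding ✓; mud cracks ✓; ripple marks ✓; sorting good ✗; coarsening-upward ✓; rounding low ✓
(D) estuarine fill — fails on graded bedding, mud cracks, ripple marks, sorting good, rounding low (predicts sorting poor, not sorting good; predicts rounding high, not rounding low)
(E) tidal flat — graded bedding ✗; mud cracks ✓; ripple marks ✗; sorting good ✗; coarsening-upward ✓; rounding low ✗
(A) is the only candidate with no mismatches.

A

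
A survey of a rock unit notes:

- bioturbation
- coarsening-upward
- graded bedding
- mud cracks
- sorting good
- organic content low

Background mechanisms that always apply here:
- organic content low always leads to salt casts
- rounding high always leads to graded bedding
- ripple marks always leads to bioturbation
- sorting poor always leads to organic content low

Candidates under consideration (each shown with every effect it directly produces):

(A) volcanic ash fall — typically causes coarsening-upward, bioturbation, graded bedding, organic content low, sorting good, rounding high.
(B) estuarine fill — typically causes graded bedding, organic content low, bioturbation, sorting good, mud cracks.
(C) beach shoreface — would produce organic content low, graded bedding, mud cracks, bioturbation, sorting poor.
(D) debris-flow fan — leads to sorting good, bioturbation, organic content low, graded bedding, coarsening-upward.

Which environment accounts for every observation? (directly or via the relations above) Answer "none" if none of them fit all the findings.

Checking each candidate against the observations:
(A) volcanic ash fall — does not account for mud cracks
(B) estuarine fill — does not account for coarsening-upward
(C) beach shoreface — bioturbation +; coarsening-upward -; graded bedding +; mud cracks +; sorting good -; organic content low +
(D) debris-flow fan — bioturbation +; coarsening-upward +; graded bedding +; mud cracks -; sorting good +; organic content low +
No candidate is consistent with all observations.

none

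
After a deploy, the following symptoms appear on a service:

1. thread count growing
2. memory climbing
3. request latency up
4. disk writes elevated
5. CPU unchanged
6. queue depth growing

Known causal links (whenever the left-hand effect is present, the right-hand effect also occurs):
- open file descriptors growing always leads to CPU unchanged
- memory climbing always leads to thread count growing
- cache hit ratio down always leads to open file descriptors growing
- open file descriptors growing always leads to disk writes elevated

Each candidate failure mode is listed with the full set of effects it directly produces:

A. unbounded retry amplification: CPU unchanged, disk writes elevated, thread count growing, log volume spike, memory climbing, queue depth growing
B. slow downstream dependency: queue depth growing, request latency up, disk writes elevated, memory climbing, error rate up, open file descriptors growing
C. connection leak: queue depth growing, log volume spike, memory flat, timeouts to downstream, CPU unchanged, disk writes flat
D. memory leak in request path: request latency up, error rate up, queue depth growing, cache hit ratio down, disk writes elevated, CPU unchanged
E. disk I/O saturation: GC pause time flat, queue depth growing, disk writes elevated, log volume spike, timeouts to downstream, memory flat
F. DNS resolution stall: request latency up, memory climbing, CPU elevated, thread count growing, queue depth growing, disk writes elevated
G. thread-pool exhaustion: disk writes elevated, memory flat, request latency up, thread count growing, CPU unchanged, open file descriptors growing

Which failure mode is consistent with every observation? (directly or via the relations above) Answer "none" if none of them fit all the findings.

B

Checking each candidate against the observations:
(A) unbounded retry amplification — does not account for request latency up
(B) slow downstream dependency — thread count growing + (via memory climbing → thread count growing); memory climbing +; request latency up +; disk writes elevated +; CPU unchanged + (via open file descriptors growing → CPU unchanged); queue depth growing +
(C) connection leak — thread count growing -; memory climbing -; request latency up -; disk writes elevated -; CPU unchanged +; queue depth growing +
(D) memory leak in request path — thread count growing -; memory climbing -; request latency up +; disk writes elevated +; CPU unchanged +; queue depth growing +
(E) disk I/O saturation — fails on thread count growing, memory climbing, request latency up, CPU unchanged (predicts memory flat, not memory climbing)
(F) DNS resolution stall — thread count growing +; memory climbing +; request latency up +; disk writes elevated +; CPU unchanged -; queue depth growing +
(G) thread-pool exhaustion — thread count growing +; memory climbing -; request latency up +; disk writes elevated +; CPU unchanged +; queue depth growing -
Only (B) is consistent with every observation.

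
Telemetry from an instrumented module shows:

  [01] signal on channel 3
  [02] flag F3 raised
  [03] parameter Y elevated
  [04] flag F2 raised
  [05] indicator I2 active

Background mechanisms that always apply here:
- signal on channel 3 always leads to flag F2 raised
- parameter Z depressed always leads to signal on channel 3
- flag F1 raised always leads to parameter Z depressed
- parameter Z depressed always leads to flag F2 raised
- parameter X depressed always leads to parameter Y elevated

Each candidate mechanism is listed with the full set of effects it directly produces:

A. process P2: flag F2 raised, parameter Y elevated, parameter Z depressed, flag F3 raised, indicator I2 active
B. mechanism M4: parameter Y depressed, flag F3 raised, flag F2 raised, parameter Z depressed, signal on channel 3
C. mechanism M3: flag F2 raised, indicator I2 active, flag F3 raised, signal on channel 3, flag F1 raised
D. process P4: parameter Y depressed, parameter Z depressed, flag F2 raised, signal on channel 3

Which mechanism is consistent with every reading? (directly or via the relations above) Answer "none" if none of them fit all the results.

Testing each hypothesis:
(A) process P2 — accounts for every observation (signal on channel 3 by parameter Z depressed → signal on channel 3)
(B) mechanism M4 — fails on parameter Y elevated, indicator I2 active (predicts parameter Y depressed, not parameter Y elevated)
(C) mechanism M3 — signal on channel 3 yes; flag F3 raised yes; parameter Y elevated NO; flag F2 raised yes; indicator I2 active yes
(D) process P4 — signal on channel 3 yes; flag F3 raised NO; parameter Y elevated NO; flag F2 raised yes; indicator I2 active NO
(A) alone accounts for all the evidence.

A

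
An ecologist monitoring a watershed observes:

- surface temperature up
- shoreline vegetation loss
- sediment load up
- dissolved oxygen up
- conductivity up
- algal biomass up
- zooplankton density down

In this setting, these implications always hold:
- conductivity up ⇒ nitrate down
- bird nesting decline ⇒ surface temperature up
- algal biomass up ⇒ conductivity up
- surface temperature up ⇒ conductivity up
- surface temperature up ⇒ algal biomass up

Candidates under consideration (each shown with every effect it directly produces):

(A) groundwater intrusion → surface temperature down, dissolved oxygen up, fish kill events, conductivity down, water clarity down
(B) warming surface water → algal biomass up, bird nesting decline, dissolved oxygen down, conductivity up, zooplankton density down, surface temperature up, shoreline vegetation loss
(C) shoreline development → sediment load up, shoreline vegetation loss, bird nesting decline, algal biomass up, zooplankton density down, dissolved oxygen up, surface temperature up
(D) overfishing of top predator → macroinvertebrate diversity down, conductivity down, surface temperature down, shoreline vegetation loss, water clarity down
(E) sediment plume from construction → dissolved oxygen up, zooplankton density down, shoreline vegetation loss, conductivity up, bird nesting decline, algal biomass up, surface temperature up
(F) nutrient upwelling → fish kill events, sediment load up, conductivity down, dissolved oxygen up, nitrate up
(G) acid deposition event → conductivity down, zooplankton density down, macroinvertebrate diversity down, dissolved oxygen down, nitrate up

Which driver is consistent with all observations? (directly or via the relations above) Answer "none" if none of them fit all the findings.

For each candidate, compare predicted effects to what was observed:
(A) groundwater intrusion — fails on surface temperature up, shoreline vegetation loss, sediment load up, conductivity up, algal biomass up, zooplankton density down (predicts surface temperature down, not surface temperature up; predicts conductivity down, not conductivity up)
(B) warming surface water — surface temperature up +; shoreline vegetation loss +; sediment load up -; dissolved oxygen up -; conductivity up +; algal biomass up +; zooplankton density down +
(C) shoreline development — surface temperature up +; shoreline vegetation loss +; sediment load up +; dissolved oxygen up +; conductivity up + (via algal biomass up → conductivity up); algal biomass up +; zooplankton density down +
(D) overfishing of top predator — surface temperature up -; shoreline vegetation loss +; sediment load up -; dissolved oxygen up -; conductivity up -; algal biomass up -; zooplankton density down -
(E) sediment plume from construction — surface temperature up +; shoreline vegetation loss +; sediment load up -; dissolved oxygen up +; conductivity up +; algal biomass up +; zooplankton density down +
(F) nutrient upwelling — fails on surface temperature up, shoreline vegetation loss, conductivity up, algal biomass up, zooplankton density down (predicts conductivity down, not conductivity up)
(G) acid deposition event — fails on surface temperature up, shoreline vegetation loss, sediment load up, dissolved oxygen up, conductivity up, algal biomass up (predicts dissolved oxygen down, not dissolved oxygen up; predicts conductivity down, not conductivity up)
(C) is the only candidate with no mismatches.

C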